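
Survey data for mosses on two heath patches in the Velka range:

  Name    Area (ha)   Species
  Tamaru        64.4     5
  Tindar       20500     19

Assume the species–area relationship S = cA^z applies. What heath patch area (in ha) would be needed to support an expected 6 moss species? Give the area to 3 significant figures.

141 ha

z = ln(19/5) / ln(20500/64.4) = 1.3350 / 5.7631 = 0.2316
c = 5 / 64.4^0.2316 = 5 / 2.624 = 1.905
A = (6/1.905)^(1/0.2316) ⇒ ln A = ln(3.149)/0.2316 = 4.9522
A = e^4.9522 ≈ 141.5 ha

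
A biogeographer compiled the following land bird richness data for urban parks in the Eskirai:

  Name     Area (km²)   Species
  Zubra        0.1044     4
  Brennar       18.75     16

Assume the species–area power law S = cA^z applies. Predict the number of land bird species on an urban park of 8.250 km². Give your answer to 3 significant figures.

z = ln(16/4) / ln(18.75/0.1044) = 1.3863 / 5.1907 = 0.2671
c = 4 / 0.1044^0.2671 = 4 / 0.5469 = 7.314
S₃ = 7.314 × 8.25^0.2671 = 7.314 × 1.757 ≈ 12.85

12.8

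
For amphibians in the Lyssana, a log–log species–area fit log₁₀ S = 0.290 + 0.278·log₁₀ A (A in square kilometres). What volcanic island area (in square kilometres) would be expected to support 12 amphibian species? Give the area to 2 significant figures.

12 = 1.95 × A^0.278  ⇒  A^0.278 = 12/1.95 = 6.154
ln A = ln(6.154) / 0.278 = 1.8172 / 0.278 = 6.5365
A = e^6.5365 ≈ 689.9 square kilometres

690 square kilometres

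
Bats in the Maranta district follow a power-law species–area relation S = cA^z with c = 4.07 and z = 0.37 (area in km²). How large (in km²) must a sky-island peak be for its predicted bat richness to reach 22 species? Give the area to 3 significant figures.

22 = 4.07 × A^0.37  ⇒  A^0.37 = 22/4.07 = 5.405
ln A = ln(5.405) / 0.37 = 1.6874 / 0.37 = 4.5605
A = e^4.5605 ≈ 95.64 km²

95.6 km²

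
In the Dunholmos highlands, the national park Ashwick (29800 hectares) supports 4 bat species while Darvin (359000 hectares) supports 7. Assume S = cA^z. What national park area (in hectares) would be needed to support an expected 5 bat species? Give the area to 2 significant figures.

z = ln(7/4) / ln(359000/29800) = 0.5596 / 2.4888 = 0.2249
c = 4 / 29800^0.2249 = 4 / 10.14 = 0.3945
A = (5/0.3945)^(1/0.2249) ⇒ ln A = ln(12.68)/0.2249 = 11.2947
A = e^11.2947 ≈ 80392 hectares

80000 hectares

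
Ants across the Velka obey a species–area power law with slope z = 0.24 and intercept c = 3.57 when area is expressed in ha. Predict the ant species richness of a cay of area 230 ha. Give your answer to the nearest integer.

13 species

S = 3.57 × 230^0.24
ln S = ln 3.57 + 0.24 × ln 230 = 1.2726 + 0.24 × 5.4381 = 2.5777
S = e^2.5777 ≈ 13.17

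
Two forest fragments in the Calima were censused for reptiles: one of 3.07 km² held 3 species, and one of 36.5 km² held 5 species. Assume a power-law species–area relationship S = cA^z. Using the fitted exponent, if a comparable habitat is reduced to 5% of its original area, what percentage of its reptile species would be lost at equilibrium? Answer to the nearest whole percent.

z = ln(5/3) / ln(36.5/3.07) = 0.5108 / 2.4756 = 0.2063
S_new/S_old = (A_new/A_old)^z = 0.05^0.2063 = exp(0.2063 × -2.9957) = 0.5389
Fraction lost = 1 − 0.5389 = 0.4611

46%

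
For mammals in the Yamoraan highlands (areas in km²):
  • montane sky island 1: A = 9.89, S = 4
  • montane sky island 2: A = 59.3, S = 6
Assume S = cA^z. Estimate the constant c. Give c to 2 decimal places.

z = ln(S₂/S₁) / ln(A₂/A₁) = ln(6/4) / ln(59.3/9.89) = 0.4055 / 1.7911 = 0.2264
c = S₁ / A₁^z = 4 / 9.89^0.2264 = 4 / 1.68 = 2.381

2.38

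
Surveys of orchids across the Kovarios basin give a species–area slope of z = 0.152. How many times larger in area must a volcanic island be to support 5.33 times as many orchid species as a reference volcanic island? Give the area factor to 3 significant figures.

(A₂/A₁)^0.152 = 5.33, so A₂/A₁ = 5.33^(1/0.152) = 5.33^6.579
ln(A₂/A₁) = ln 5.33 / 0.152 = 1.6734 / 0.152 = 11.0089
A₂/A₁ = e^11.0089 ≈ 60409

60400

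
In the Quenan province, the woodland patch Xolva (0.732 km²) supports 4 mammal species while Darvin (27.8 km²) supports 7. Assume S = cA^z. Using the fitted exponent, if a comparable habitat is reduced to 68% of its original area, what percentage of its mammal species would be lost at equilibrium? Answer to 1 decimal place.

5.8%

z = ln(7/4) / ln(27.8/0.732) = 0.5596 / 3.6370 = 0.1539
S_new/S_old = (A_new/A_old)^z = 0.68^0.1539 = exp(0.1539 × -0.3857) = 0.9424
Fraction lost = 1 − 0.9424 = 0.05761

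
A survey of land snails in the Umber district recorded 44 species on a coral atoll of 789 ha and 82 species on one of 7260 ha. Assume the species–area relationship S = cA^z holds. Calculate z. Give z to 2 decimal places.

Taking logs: ln S = ln c + z ln A, so z = (ln S₂ − ln S₁)/(ln A₂ − ln A₁).
z = ln(82/44) / ln(7260/789) = ln(1.864) / ln(9.202) = 0.6225 / 2.2194 = 0.2805

0.28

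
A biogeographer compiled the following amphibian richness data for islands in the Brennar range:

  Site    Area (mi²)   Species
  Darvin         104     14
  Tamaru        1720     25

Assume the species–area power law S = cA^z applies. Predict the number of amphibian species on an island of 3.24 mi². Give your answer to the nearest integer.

7

z = ln(25/14) / ln(1720/104) = 0.5798 / 2.8057 = 0.2067
c = 14 / 104^0.2067 = 14 / 2.611 = 5.362
S₃ = 5.362 × 3.24^0.2067 = 5.362 × 1.275 ≈ 6.836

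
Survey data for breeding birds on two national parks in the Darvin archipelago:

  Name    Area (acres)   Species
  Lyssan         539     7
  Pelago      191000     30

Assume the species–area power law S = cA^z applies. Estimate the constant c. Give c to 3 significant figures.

z = ln(S₂/S₁) / ln(A₂/A₁) = ln(30/7) / ln(191000/539) = 1.4553 / 5.8703 = 0.2479
c = S₁ / A₁^z = 7 / 539^0.2479 = 7 / 4.755 = 1.472

1.47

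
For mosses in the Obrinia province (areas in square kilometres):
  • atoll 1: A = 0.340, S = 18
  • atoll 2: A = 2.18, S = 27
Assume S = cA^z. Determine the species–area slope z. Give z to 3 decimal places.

0.218

Taking logs: ln S = ln c + z ln A, so z = (ln S₂ − ln S₁)/(ln A₂ − ln A₁).
z = ln(27/18) / ln(2.18/0.34) = ln(1.5) / ln(6.412) = 0.4055 / 1.8581 = 0.2182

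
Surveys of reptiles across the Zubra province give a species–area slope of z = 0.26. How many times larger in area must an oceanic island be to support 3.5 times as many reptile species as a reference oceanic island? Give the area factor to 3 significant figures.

124

(A₂/A₁)^0.26 = 3.5, so A₂/A₁ = 3.5^(1/0.26) = 3.5^3.846
ln(A₂/A₁) = ln 3.5 / 0.26 = 1.2528 / 0.26 = 4.8183
A₂/A₁ = e^4.8183 ≈ 123.8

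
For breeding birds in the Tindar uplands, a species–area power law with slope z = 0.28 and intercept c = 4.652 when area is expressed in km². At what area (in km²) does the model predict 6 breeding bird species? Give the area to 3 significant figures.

2.48 km²

6 = 4.652 × A^0.28  ⇒  A^0.28 = 6/4.652 = 1.29
ln A = ln(1.29) / 0.28 = 0.2545 / 0.28 = 0.9088
A = e^0.9088 ≈ 2.481 km²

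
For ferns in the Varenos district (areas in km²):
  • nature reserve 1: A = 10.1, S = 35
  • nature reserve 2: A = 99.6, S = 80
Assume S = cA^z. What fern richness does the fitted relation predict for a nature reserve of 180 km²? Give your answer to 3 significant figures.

z = ln(80/35) / ln(99.6/10.1) = 0.8267 / 2.2886 = 0.3612
c = 35 / 10.1^0.3612 = 35 / 2.306 = 15.18
S₃ = 15.18 × 180^0.3612 = 15.18 × 6.526 ≈ 99.07

99.1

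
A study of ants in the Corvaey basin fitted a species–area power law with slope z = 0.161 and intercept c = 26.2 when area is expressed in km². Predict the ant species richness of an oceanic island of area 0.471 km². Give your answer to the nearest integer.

S = 26.2 × 0.471^0.161 = 26.2 × 0.8858 ≈ 23.21

23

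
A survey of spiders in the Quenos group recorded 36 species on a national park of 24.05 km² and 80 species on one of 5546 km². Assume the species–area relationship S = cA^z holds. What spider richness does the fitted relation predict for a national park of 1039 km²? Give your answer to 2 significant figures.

63

z = ln(80/36) / ln(5546/24.05) = 0.7985 / 5.4407 = 0.1468
c = 36 / 24.05^0.1468 = 36 / 1.595 = 22.57
S₃ = 22.57 × 1039^0.1468 = 22.57 × 2.772 ≈ 62.57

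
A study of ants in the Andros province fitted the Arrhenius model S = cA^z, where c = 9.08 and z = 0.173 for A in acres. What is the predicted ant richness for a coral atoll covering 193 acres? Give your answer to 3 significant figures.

22.6

S = 9.08 × 193^0.173
ln S = ln 9.08 + 0.173 × ln 193 = 2.2061 + 0.173 × 5.2627 = 3.1165
S = e^3.1165 ≈ 22.57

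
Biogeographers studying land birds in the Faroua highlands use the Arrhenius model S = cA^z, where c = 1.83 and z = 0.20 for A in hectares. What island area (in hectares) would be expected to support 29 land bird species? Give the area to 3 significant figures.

999000 hectares

29 = 1.83 × A^0.2  ⇒  A^0.2 = 29/1.83 = 15.85
ln A = ln(15.85) / 0.2 = 2.7630 / 0.2 = 13.8149
A = e^13.8149 ≈ 999389 hectares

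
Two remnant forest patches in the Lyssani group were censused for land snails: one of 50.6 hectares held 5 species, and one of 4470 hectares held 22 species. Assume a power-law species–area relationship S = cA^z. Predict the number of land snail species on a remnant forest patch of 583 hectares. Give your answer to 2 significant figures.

11

z = ln(22/5) / ln(4470/50.6) = 1.4816 / 4.4812 = 0.3306
c = 5 / 50.6^0.3306 = 5 / 3.66 = 1.366
S₃ = 1.366 × 583^0.3306 = 1.366 × 8.211 ≈ 11.22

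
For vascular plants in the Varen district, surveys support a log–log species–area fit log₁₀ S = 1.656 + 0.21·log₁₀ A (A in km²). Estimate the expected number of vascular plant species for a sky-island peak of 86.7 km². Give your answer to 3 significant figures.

116

S = 45.29 × 86.7^0.21
ln S = ln 45.29 + 0.21 × ln 86.7 = 3.8131 + 0.21 × 4.4625 = 4.7502
S = e^4.7502 ≈ 115.6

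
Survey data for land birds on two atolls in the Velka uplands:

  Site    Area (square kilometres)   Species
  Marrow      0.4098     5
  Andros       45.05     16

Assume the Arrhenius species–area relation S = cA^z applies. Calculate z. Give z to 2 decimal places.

0.25

Taking logs: ln S = ln c + z ln A, so z = (ln S₂ − ln S₁)/(ln A₂ − ln A₁).
z = ln(16/5) / ln(45.05/0.4098) = ln(3.2) / ln(109.9) = 1.1632 / 4.6999 = 0.2475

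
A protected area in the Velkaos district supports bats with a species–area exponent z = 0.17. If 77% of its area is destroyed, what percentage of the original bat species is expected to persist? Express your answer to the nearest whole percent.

78%

S_new/S_old = (A_new/A_old)^z = 0.23^0.17
= exp(0.17 × ln 0.23) = exp(0.17 × -1.4697) = exp(-0.2498) ≈ 0.7789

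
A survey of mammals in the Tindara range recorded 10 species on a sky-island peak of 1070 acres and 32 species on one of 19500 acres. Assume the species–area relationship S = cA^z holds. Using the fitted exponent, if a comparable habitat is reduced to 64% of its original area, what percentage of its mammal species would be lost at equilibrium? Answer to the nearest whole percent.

16%

z = ln(32/10) / ln(19500/1070) = 1.1632 / 2.9028 = 0.4007
S_new/S_old = (A_new/A_old)^z = 0.64^0.4007 = exp(0.4007 × -0.4463) = 0.8362
Fraction lost = 1 − 0.8362 = 0.1638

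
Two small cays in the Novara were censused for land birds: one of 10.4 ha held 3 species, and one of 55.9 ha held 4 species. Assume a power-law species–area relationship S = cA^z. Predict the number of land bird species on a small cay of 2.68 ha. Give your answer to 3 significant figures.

2.38

z = ln(4/3) / ln(55.9/10.4) = 0.2877 / 1.6818 = 0.1711
c = 3 / 10.4^0.1711 = 3 / 1.493 = 2.01
S₃ = 2.01 × 2.68^0.1711 = 2.01 × 1.184 ≈ 2.379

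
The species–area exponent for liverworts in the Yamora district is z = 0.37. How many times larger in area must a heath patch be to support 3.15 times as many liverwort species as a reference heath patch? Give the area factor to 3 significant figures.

22.2

(A₂/A₁)^0.37 = 3.15, so A₂/A₁ = 3.15^(1/0.37) = 3.15^2.703
ln(A₂/A₁) = ln 3.15 / 0.37 = 1.1474 / 0.37 = 3.1011
A₂/A₁ = e^3.1011 ≈ 22.22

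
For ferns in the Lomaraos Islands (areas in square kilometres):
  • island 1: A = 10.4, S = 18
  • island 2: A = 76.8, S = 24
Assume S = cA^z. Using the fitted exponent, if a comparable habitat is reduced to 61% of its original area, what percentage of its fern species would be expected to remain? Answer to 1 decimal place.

z = ln(24/18) / ln(76.8/10.4) = 0.2877 / 1.9994 = 0.1439
S_new/S_old = (A_new/A_old)^z = 0.61^0.1439 = exp(0.1439 × -0.4943) = 0.9313

93.1%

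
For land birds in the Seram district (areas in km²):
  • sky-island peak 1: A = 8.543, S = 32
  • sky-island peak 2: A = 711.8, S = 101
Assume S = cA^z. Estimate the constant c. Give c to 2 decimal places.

z = ln(S₂/S₁) / ln(A₂/A₁) = ln(101/32) / ln(711.8/8.543) = 1.1494 / 4.4227 = 0.2599
c = S₁ / A₁^z = 32 / 8.543^0.2599 = 32 / 1.746 = 18.32

18.32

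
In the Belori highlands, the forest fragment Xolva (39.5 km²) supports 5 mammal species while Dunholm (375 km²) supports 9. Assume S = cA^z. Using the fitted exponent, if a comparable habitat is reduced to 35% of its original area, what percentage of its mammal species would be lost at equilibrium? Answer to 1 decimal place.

z = ln(9/5) / ln(375/39.5) = 0.5878 / 2.2506 = 0.2612
S_new/S_old = (A_new/A_old)^z = 0.35^0.2612 = exp(0.2612 × -1.0498) = 0.7602
Fraction lost = 1 − 0.7602 = 0.2398

24.0%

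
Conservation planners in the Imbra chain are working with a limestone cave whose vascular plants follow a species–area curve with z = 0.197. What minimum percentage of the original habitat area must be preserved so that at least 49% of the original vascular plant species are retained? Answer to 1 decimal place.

Need (A_new/A_old)^0.197 = 0.49, so A_new/A_old = 0.49^(1/0.197) = 0.49^5.076
ln(A_new/A_old) = ln 0.49 / 0.197 = -0.7133 / 0.197 = -3.6211
A_new/A_old = e^-3.6211 ≈ 0.02675

2.7%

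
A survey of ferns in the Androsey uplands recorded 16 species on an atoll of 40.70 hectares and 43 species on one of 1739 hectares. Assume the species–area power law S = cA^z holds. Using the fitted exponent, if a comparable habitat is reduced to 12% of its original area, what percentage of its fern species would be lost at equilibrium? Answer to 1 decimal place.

42.8%

z = ln(43/16) / ln(1739/40.7) = 0.9886 / 3.7548 = 0.2633
S_new/S_old = (A_new/A_old)^z = 0.12^0.2633 = exp(0.2633 × -2.1203) = 0.5722
Fraction lost = 1 − 0.5722 = 0.4278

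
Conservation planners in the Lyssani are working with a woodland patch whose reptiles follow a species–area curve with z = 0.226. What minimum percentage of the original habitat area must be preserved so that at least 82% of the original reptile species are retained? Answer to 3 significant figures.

41.6%

Need (A_new/A_old)^0.226 = 0.82, so A_new/A_old = 0.82^(1/0.226) = 0.82^4.425
ln(A_new/A_old) = ln 0.82 / 0.226 = -0.1985 / 0.226 = -0.8781
A_new/A_old = e^-0.8781 ≈ 0.4156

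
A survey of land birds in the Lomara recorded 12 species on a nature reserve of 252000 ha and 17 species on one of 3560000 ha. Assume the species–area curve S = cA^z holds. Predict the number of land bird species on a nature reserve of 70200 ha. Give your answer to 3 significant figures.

10.1

z = ln(17/12) / ln(3560000/252000) = 0.3483 / 2.6481 = 0.1315
c = 12 / 252000^0.1315 = 12 / 5.134 = 2.337
S₃ = 2.337 × 70200^0.1315 = 2.337 × 4.34 ≈ 10.14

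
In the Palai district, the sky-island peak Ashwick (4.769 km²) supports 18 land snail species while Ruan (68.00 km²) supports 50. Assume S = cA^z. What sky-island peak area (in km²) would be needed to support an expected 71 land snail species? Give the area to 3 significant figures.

169 km²

z = ln(50/18) / ln(68/4.769) = 1.0217 / 2.6574 = 0.3845
c = 18 / 4.769^0.3845 = 18 / 1.823 = 9.873
A = (71/9.873)^(1/0.3845) ⇒ ln A = ln(7.191)/0.3845 = 5.1316
A = e^5.1316 ≈ 169.3 km²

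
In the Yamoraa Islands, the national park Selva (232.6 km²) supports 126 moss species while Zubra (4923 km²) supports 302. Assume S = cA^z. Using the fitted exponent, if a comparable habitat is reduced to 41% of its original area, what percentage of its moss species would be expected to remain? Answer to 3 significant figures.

77.5%

z = ln(302/126) / ln(4923/232.6) = 0.8741 / 3.0524 = 0.2864
S_new/S_old = (A_new/A_old)^z = 0.41^0.2864 = exp(0.2864 × -0.8916) = 0.7747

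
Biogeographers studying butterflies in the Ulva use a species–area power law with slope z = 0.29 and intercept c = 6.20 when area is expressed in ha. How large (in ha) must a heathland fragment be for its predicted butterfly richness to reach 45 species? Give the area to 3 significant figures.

45 = 6.2 × A^0.29  ⇒  A^0.29 = 45/6.2 = 7.258
ln A = ln(7.258) / 0.29 = 1.9821 / 0.29 = 6.8349
A = e^6.8349 ≈ 929.7 ha

930 ha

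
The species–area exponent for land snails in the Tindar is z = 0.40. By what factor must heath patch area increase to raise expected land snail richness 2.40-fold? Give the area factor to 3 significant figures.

8.92

(A₂/A₁)^0.4 = 2.4, so A₂/A₁ = 2.4^(1/0.4) = 2.4^2.5
ln(A₂/A₁) = ln 2.4 / 0.4 = 0.8755 / 0.4 = 2.1887
A₂/A₁ = e^2.1887 ≈ 8.923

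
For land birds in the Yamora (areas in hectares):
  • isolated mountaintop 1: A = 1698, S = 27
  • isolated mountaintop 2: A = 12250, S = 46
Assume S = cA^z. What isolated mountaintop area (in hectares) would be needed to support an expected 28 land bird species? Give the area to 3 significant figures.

z = ln(46/27) / ln(12250/1698) = 0.5328 / 1.9761 = 0.2696
c = 27 / 1698^0.2696 = 27 / 7.428 = 3.635
A = (28/3.635)^(1/0.2696) ⇒ ln A = ln(7.703)/0.2696 = 7.5721
A = e^7.5721 ≈ 1943 hectares

1940 hectares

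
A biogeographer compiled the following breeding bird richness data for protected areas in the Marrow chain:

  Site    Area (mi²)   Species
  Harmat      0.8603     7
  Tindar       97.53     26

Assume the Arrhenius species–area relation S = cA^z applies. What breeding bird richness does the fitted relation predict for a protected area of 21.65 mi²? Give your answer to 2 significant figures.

17

z = ln(26/7) / ln(97.53/0.8603) = 1.3122 / 4.7306 = 0.2774
c = 7 / 0.8603^0.2774 = 7 / 0.9591 = 7.298
S₃ = 7.298 × 21.65^0.2774 = 7.298 × 2.347 ≈ 17.13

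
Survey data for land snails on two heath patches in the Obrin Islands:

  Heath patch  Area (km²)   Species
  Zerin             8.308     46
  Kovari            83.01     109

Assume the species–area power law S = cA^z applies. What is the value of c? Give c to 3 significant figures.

z = ln(S₂/S₁) / ln(A₂/A₁) = ln(109/46) / ln(83.01/8.308) = 0.8627 / 2.3017 = 0.3748
c = S₁ / A₁^z = 46 / 8.308^0.3748 = 46 / 2.211 = 20.8

20.8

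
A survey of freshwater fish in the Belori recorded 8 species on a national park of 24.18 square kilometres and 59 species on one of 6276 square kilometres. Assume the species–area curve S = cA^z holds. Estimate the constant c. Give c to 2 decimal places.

2.55

z = ln(S₂/S₁) / ln(A₂/A₁) = ln(59/8) / ln(6276/24.18) = 1.9981 / 5.5590 = 0.3594
c = S₁ / A₁^z = 8 / 24.18^0.3594 = 8 / 3.142 = 2.546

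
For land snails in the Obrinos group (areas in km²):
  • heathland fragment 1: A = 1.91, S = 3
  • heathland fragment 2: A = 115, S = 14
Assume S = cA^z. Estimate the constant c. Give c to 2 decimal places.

2.35

z = ln(S₂/S₁) / ln(A₂/A₁) = ln(14/3) / ln(115/1.91) = 1.5404 / 4.0978 = 0.3759
c = S₁ / A₁^z = 3 / 1.91^0.3759 = 3 / 1.275 = 2.352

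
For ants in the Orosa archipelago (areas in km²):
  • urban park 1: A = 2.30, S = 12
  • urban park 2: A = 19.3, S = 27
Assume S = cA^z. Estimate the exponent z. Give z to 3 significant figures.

Taking logs: ln S = ln c + z ln A, so z = (ln S₂ − ln S₁)/(ln A₂ − ln A₁).
z = ln(27/12) / ln(19.3/2.3) = ln(2.25) / ln(8.391) = 0.8109 / 2.1272 = 0.3812

0.381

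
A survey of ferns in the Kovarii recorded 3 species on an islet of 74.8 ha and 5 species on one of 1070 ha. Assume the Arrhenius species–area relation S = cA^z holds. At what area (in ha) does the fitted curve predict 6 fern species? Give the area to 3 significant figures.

2770 ha

z = ln(5/3) / ln(1070/74.8) = 0.5108 / 2.6606 = 0.1920
c = 3 / 74.8^0.1920 = 3 / 2.29 = 1.31
A = (6/1.31)^(1/0.1920) ⇒ ln A = ln(4.579)/0.1920 = 7.9250
A = e^7.9250 ≈ 2766 ha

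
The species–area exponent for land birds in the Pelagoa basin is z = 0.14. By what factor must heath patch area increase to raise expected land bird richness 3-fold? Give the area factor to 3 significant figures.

(A₂/A₁)^0.14 = 3, so A₂/A₁ = 3^(1/0.14) = 3^7.143
ln(A₂/A₁) = ln 3 / 0.14 = 1.0986 / 0.14 = 7.8472
A₂/A₁ = e^7.8472 ≈ 2559

2560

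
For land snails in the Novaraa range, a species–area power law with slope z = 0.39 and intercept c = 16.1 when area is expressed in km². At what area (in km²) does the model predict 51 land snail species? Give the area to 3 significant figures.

51 = 16.1 × A^0.39  ⇒  A^0.39 = 51/16.1 = 3.168
ln A = ln(3.168) / 0.39 = 1.1530 / 0.39 = 2.9564
A = e^2.9564 ≈ 19.23 km²

19.2 km²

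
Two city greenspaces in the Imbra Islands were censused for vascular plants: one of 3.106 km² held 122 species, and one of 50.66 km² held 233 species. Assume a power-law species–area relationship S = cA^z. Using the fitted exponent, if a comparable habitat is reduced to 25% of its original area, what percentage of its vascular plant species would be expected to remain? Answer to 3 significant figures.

z = ln(233/122) / ln(50.66/3.106) = 0.6470 / 2.7918 = 0.2318
S_new/S_old = (A_new/A_old)^z = 0.25^0.2318 = exp(0.2318 × -1.3863) = 0.7252

72.5%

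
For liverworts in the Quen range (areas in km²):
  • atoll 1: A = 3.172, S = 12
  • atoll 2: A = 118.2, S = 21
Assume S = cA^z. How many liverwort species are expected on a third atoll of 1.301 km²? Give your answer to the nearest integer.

10

z = ln(21/12) / ln(118.2/3.172) = 0.5596 / 3.6180 = 0.1547
c = 12 / 3.172^0.1547 = 12 / 1.195 = 10.04
S₃ = 10.04 × 1.301^0.1547 = 10.04 × 1.042 ≈ 10.45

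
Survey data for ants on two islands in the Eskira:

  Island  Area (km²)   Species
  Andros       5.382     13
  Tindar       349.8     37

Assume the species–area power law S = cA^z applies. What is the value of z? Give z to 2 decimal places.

Taking logs: ln S = ln c + z ln A, so z = (ln S₂ − ln S₁)/(ln A₂ − ln A₁).
z = ln(37/13) / ln(349.8/5.382) = ln(2.846) / ln(64.99) = 1.0460 / 4.1743 = 0.2506

0.25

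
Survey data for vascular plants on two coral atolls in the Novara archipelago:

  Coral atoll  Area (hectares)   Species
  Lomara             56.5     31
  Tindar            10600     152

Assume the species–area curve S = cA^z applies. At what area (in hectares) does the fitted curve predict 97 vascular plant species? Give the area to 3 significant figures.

z = ln(152/31) / ln(10600/56.5) = 1.5899 / 5.2344 = 0.3037
c = 31 / 56.5^0.3037 = 31 / 3.405 = 9.103
A = (97/9.103)^(1/0.3037) ⇒ ln A = ln(10.66)/0.3037 = 7.7898
A = e^7.7898 ≈ 2416 hectares

2420 hectares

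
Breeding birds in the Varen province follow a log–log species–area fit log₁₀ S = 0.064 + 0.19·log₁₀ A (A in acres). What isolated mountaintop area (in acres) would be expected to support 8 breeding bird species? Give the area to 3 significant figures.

8 = 1.159 × A^0.19  ⇒  A^0.19 = 8/1.159 = 6.904
ln A = ln(6.904) / 0.19 = 1.9321 / 0.19 = 10.1688
A = e^10.1688 ≈ 26077 acres

26100 acres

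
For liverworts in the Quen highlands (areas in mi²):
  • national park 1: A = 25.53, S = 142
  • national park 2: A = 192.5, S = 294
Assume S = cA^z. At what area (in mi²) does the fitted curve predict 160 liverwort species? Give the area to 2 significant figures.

z = ln(294/142) / ln(192.5/25.53) = 0.7278 / 2.0202 = 0.3602
c = 142 / 25.53^0.3602 = 142 / 3.213 = 44.2
A = (160/44.2)^(1/0.3602) ⇒ ln A = ln(3.62)/0.3602 = 3.5712
A = e^3.5712 ≈ 35.56 mi²

36 mi²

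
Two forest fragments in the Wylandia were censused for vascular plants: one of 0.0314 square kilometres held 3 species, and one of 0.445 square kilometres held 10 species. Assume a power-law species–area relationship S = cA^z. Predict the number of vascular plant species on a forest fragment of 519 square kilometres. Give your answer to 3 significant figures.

247

z = ln(10/3) / ln(0.445/0.0314) = 1.2040 / 2.6513 = 0.4541
c = 3 / 0.0314^0.4541 = 3 / 0.2077 = 14.44
S₃ = 14.44 × 519^0.4541 = 14.44 × 17.1 ≈ 247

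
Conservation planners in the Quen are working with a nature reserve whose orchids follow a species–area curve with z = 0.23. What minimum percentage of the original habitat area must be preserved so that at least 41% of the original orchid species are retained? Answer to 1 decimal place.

2.1%

Need (A_new/A_old)^0.23 = 0.41, so A_new/A_old = 0.41^(1/0.23) = 0.41^4.348
ln(A_new/A_old) = ln 0.41 / 0.23 = -0.8916 / 0.23 = -3.8765
A_new/A_old = e^-3.8765 ≈ 0.02072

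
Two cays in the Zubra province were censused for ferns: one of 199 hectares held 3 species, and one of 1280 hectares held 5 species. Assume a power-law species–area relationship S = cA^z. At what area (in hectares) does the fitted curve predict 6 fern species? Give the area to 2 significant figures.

2500 hectares

z = ln(5/3) / ln(1280/199) = 0.5108 / 1.8613 = 0.2744
c = 3 / 199^0.2744 = 3 / 4.275 = 0.7018
A = (6/0.7018)^(1/0.2744) ⇒ ln A = ln(8.549)/0.2744 = 7.8189
A = e^7.8189 ≈ 2487 hectares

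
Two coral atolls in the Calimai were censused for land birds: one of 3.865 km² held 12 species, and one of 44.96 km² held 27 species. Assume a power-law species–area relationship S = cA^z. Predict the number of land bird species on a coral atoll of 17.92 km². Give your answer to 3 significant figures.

19.9

z = ln(27/12) / ln(44.96/3.865) = 0.8109 / 2.4538 = 0.3305
c = 12 / 3.865^0.3305 = 12 / 1.563 = 7.676
S₃ = 7.676 × 17.92^0.3305 = 7.676 × 2.595 ≈ 19.92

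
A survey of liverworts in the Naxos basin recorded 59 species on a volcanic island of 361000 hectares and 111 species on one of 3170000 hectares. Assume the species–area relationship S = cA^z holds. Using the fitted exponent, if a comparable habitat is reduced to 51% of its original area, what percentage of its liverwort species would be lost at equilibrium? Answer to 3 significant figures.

17.8%

z = ln(111/59) / ln(3170000/361000) = 0.6320 / 2.1726 = 0.2909
S_new/S_old = (A_new/A_old)^z = 0.51^0.2909 = exp(0.2909 × -0.6733) = 0.8221
Fraction lost = 1 − 0.8221 = 0.1779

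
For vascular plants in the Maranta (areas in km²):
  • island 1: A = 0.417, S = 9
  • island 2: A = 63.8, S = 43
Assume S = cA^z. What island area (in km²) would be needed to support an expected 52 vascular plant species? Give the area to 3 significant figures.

118 km²

z = ln(43/9) / ln(63.8/0.417) = 1.5640 / 5.0304 = 0.3109
c = 9 / 0.417^0.3109 = 9 / 0.7619 = 11.81
A = (52/11.81)^(1/0.3109) ⇒ ln A = ln(4.402)/0.3109 = 4.7670
A = e^4.7670 ≈ 117.6 km²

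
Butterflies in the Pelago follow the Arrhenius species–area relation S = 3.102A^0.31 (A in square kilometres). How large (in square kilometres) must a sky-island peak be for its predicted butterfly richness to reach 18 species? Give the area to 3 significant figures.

18 = 3.102 × A^0.31  ⇒  A^0.31 = 18/3.102 = 5.803
ln A = ln(5.803) / 0.31 = 1.7583 / 0.31 = 5.6720
A = e^5.6720 ≈ 290.6 square kilometres

291 square kilometres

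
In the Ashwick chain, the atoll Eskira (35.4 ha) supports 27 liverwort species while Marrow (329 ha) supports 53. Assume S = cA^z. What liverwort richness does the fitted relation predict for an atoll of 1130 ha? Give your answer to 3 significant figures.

z = ln(53/27) / ln(329/35.4) = 0.6745 / 2.2293 = 0.3025
c = 27 / 35.4^0.3025 = 27 / 2.942 = 9.178
S₃ = 9.178 × 1130^0.3025 = 9.178 × 8.388 ≈ 76.98

77.0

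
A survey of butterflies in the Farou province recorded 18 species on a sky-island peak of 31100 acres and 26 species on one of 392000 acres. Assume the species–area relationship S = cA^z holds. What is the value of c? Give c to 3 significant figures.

4.01

z = ln(S₂/S₁) / ln(A₂/A₁) = ln(26/18) / ln(392000/31100) = 0.3677 / 2.5341 = 0.1451
c = S₁ / A₁^z = 18 / 31100^0.1451 = 18 / 4.487 = 4.012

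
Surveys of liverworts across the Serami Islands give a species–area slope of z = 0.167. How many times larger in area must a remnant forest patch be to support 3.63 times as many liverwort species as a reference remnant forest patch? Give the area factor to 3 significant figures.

2250

(A₂/A₁)^0.167 = 3.63, so A₂/A₁ = 3.63^(1/0.167) = 3.63^5.988
ln(A₂/A₁) = ln 3.63 / 0.167 = 1.2892 / 0.167 = 7.7200
A₂/A₁ = e^7.7200 ≈ 2253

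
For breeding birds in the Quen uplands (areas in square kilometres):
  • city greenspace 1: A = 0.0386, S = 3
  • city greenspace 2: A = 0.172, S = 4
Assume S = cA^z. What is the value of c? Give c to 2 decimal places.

z = ln(S₂/S₁) / ln(A₂/A₁) = ln(4/3) / ln(0.172/0.0386) = 0.2877 / 1.4942 = 0.1925
c = S₁ / A₁^z = 3 / 0.0386^0.1925 = 3 / 0.5344 = 5.614

5.61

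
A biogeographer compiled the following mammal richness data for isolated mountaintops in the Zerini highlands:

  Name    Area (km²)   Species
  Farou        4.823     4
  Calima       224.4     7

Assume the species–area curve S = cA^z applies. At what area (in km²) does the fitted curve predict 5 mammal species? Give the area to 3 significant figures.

22.3 km²

z = ln(7/4) / ln(224.4/4.823) = 0.5596 / 3.8400 = 0.1457
c = 4 / 4.823^0.1457 = 4 / 1.258 = 3.18
A = (5/3.18)^(1/0.1457) ⇒ ln A = ln(1.572)/0.1457 = 3.1046
A = e^3.1046 ≈ 22.3 km²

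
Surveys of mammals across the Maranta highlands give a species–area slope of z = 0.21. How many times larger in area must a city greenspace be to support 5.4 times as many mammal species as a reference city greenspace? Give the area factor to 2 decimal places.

(A₂/A₁)^0.21 = 5.4, so A₂/A₁ = 5.4^(1/0.21) = 5.4^4.762
ln(A₂/A₁) = ln 5.4 / 0.21 = 1.6864 / 0.21 = 8.0305
A₂/A₁ = e^8.0305 ≈ 3073

3073.19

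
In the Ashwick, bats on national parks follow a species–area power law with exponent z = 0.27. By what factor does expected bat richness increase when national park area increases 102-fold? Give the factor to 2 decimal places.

3.49

S₂/S₁ = (A₂/A₁)^z = 102^0.27
ln(S₂/S₁) = 0.27 × ln 102 = 0.27 × 4.6250 = 1.2487
S₂/S₁ = e^1.2487 ≈ 3.486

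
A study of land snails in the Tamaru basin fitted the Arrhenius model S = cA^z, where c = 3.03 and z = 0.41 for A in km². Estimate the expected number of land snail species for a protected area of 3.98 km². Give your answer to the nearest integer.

5

S = 3.03 × 3.98^0.41 = 3.03 × 1.762 ≈ 5.338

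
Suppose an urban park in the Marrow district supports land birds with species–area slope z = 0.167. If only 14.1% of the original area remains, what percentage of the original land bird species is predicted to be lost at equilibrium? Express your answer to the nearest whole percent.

28%

S_new/S_old = (A_new/A_old)^z = 0.141^0.167
= exp(0.167 × ln 0.141) = exp(0.167 × -1.9590) = exp(-0.3272) ≈ 0.721
Fraction lost = 1 − 0.721 = 0.279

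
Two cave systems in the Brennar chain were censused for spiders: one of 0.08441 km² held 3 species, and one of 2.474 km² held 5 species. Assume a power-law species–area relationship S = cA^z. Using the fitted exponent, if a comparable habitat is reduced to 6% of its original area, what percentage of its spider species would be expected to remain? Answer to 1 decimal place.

z = ln(5/3) / ln(2.474/0.08441) = 0.5108 / 3.3779 = 0.1512
S_new/S_old = (A_new/A_old)^z = 0.06^0.1512 = exp(0.1512 × -2.8134) = 0.6535

65.3%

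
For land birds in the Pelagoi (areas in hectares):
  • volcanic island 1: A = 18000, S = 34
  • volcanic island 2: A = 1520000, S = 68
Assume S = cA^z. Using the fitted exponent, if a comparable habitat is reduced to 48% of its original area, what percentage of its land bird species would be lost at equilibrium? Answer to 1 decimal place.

z = ln(68/34) / ln(1520000/18000) = 0.6931 / 4.4361 = 0.1563
S_new/S_old = (A_new/A_old)^z = 0.48^0.1563 = exp(0.1563 × -0.7340) = 0.8916
Fraction lost = 1 − 0.8916 = 0.1084

10.8%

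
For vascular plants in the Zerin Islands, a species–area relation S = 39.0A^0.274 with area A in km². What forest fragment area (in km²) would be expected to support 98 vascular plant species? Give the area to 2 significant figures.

98 = 39 × A^0.274  ⇒  A^0.274 = 98/39 = 2.513
ln A = ln(2.513) / 0.274 = 0.9214 / 0.274 = 3.3628
A = e^3.3628 ≈ 28.87 km²

29 km²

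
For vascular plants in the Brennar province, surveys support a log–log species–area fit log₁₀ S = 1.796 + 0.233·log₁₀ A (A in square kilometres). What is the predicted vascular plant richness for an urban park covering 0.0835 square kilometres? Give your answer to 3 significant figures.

35.1

S = 62.52 × 0.0835^0.233
ln S = ln 62.52 + 0.233 × ln 0.0835 = 4.1354 + 0.233 × -2.4829 = 3.5569
S = e^3.5569 ≈ 35.06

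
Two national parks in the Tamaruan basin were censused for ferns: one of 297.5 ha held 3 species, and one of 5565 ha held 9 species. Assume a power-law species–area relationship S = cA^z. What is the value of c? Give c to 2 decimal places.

z = ln(S₂/S₁) / ln(A₂/A₁) = ln(9/3) / ln(5565/297.5) = 1.0986 / 2.9288 = 0.3751
c = S₁ / A₁^z = 3 / 297.5^0.3751 = 3 / 8.469 = 0.3543

0.35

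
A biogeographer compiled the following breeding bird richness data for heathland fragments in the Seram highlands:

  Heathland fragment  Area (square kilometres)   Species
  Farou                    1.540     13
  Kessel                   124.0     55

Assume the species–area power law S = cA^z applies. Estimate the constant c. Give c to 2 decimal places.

11.28

z = ln(S₂/S₁) / ln(A₂/A₁) = ln(55/13) / ln(124/1.54) = 1.4424 / 4.3885 = 0.3287
c = S₁ / A₁^z = 13 / 1.54^0.3287 = 13 / 1.152 = 11.28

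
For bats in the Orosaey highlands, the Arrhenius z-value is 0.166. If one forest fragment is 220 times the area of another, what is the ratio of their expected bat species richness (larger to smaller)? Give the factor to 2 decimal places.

S₂/S₁ = (A₂/A₁)^z = 220^0.166
ln(S₂/S₁) = 0.166 × ln 220 = 0.166 × 5.3936 = 0.8953
S₂/S₁ = e^0.8953 ≈ 2.448

2.45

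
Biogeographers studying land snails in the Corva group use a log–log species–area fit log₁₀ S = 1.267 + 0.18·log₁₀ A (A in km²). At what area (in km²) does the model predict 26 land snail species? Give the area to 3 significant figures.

6.64 km²

26 = 18.49 × A^0.18  ⇒  A^0.18 = 26/18.49 = 1.406
ln A = ln(1.406) / 0.18 = 0.3407 / 0.18 = 1.8929
A = e^1.8929 ≈ 6.639 km²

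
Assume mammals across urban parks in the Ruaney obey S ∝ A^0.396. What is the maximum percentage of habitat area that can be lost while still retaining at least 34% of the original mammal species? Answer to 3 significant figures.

93.4%

Need (A_new/A_old)^0.396 = 0.34, so A_new/A_old = 0.34^(1/0.396) = 0.34^2.525
ln(A_new/A_old) = ln 0.34 / 0.396 = -1.0788 / 0.396 = -2.7243
A_new/A_old = e^-2.7243 ≈ 0.06559
Fraction that can be lost = 1 − 0.06559 = 0.9344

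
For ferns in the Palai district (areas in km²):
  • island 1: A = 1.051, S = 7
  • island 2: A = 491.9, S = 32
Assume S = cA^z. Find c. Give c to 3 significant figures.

z = ln(S₂/S₁) / ln(A₂/A₁) = ln(32/7) / ln(491.9/1.051) = 1.5198 / 6.1485 = 0.2472
c = S₁ / A₁^z = 7 / 1.051^0.2472 = 7 / 1.012 = 6.914

6.91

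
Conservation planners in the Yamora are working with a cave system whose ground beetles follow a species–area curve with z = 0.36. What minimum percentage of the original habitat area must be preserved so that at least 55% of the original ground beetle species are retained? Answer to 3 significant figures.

19.0%

Need (A_new/A_old)^0.36 = 0.55, so A_new/A_old = 0.55^(1/0.36) = 0.55^2.778
ln(A_new/A_old) = ln 0.55 / 0.36 = -0.5978 / 0.36 = -1.6607
A_new/A_old = e^-1.6607 ≈ 0.19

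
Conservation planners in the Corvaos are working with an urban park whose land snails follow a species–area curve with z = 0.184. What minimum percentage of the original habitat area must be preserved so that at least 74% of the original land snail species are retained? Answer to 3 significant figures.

19.5%

Need (A_new/A_old)^0.184 = 0.74, so A_new/A_old = 0.74^(1/0.184) = 0.74^5.435
ln(A_new/A_old) = ln 0.74 / 0.184 = -0.3011 / 0.184 = -1.6364
A_new/A_old = e^-1.6364 ≈ 0.1947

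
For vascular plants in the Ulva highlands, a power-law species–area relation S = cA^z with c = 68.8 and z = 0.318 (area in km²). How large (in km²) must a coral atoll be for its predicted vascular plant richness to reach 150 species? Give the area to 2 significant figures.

12 km²

150 = 68.8 × A^0.318  ⇒  A^0.318 = 150/68.8 = 2.18
ln A = ln(2.18) / 0.318 = 0.7794 / 0.318 = 2.4510
A = e^2.4510 ≈ 11.6 km²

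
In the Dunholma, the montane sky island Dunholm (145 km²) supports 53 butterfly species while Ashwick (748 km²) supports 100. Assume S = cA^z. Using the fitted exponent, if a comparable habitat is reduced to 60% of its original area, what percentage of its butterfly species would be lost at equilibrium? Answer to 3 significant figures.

17.9%

z = ln(100/53) / ln(748/145) = 0.6349 / 1.6407 = 0.3870
S_new/S_old = (A_new/A_old)^z = 0.6^0.3870 = exp(0.3870 × -0.5108) = 0.8206
Fraction lost = 1 − 0.8206 = 0.1794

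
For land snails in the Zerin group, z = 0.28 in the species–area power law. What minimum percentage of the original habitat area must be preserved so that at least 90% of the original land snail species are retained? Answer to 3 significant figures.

Need (A_new/A_old)^0.28 = 0.9, so A_new/A_old = 0.9^(1/0.28) = 0.9^3.571
ln(A_new/A_old) = ln 0.9 / 0.28 = -0.1054 / 0.28 = -0.3763
A_new/A_old = e^-0.3763 ≈ 0.6864

68.6%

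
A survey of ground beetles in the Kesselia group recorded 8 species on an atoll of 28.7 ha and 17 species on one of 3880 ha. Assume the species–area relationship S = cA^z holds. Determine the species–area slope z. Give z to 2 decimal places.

Taking logs: ln S = ln c + z ln A, so z = (ln S₂ − ln S₁)/(ln A₂ − ln A₁).
z = ln(17/8) / ln(3880/28.7) = ln(2.125) / ln(135.2) = 0.7538 / 4.9067 = 0.1536

0.15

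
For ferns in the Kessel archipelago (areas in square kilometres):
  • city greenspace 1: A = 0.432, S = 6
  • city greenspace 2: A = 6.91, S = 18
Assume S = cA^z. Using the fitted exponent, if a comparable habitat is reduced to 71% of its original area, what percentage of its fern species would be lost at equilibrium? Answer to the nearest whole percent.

13%

z = ln(18/6) / ln(6.91/0.432) = 1.0986 / 2.7723 = 0.3963
S_new/S_old = (A_new/A_old)^z = 0.71^0.3963 = exp(0.3963 × -0.3425) = 0.8731
Fraction lost = 1 − 0.8731 = 0.1269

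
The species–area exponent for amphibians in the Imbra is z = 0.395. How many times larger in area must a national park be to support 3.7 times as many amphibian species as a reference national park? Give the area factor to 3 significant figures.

27.4

(A₂/A₁)^0.395 = 3.7, so A₂/A₁ = 3.7^(1/0.395) = 3.7^2.532
ln(A₂/A₁) = ln 3.7 / 0.395 = 1.3083 / 0.395 = 3.3122
A₂/A₁ = e^3.3122 ≈ 27.45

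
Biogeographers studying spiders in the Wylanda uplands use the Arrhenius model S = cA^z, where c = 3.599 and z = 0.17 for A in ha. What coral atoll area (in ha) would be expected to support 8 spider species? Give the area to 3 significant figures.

110 ha

8 = 3.599 × A^0.17  ⇒  A^0.17 = 8/3.599 = 2.223
ln A = ln(2.223) / 0.17 = 0.7988 / 0.17 = 4.6987
A = e^4.6987 ≈ 109.8 ha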